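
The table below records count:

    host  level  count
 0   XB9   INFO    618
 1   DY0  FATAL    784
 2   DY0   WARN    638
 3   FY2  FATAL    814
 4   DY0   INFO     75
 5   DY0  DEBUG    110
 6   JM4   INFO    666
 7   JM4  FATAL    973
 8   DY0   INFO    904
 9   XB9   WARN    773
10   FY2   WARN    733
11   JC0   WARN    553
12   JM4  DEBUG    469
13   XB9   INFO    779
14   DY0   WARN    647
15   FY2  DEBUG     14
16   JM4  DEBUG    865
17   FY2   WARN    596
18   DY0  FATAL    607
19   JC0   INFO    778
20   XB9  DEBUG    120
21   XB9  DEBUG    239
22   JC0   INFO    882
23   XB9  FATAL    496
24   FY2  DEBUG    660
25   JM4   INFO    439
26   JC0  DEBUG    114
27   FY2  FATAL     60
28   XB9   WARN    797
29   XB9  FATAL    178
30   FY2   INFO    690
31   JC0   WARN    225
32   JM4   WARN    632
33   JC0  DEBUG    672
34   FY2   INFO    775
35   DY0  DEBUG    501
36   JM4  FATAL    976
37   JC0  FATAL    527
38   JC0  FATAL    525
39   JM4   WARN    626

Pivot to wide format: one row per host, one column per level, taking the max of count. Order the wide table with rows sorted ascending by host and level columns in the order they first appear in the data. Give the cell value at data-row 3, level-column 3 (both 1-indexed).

553

With rows sorted ascending by host, row 3 is host=JC0. level columns in first-appearance order: INFO, FATAL, WARN, DEBUG; column 3 is WARN.
Long rows with host=JC0, level=WARN: max(553, 225) = 553.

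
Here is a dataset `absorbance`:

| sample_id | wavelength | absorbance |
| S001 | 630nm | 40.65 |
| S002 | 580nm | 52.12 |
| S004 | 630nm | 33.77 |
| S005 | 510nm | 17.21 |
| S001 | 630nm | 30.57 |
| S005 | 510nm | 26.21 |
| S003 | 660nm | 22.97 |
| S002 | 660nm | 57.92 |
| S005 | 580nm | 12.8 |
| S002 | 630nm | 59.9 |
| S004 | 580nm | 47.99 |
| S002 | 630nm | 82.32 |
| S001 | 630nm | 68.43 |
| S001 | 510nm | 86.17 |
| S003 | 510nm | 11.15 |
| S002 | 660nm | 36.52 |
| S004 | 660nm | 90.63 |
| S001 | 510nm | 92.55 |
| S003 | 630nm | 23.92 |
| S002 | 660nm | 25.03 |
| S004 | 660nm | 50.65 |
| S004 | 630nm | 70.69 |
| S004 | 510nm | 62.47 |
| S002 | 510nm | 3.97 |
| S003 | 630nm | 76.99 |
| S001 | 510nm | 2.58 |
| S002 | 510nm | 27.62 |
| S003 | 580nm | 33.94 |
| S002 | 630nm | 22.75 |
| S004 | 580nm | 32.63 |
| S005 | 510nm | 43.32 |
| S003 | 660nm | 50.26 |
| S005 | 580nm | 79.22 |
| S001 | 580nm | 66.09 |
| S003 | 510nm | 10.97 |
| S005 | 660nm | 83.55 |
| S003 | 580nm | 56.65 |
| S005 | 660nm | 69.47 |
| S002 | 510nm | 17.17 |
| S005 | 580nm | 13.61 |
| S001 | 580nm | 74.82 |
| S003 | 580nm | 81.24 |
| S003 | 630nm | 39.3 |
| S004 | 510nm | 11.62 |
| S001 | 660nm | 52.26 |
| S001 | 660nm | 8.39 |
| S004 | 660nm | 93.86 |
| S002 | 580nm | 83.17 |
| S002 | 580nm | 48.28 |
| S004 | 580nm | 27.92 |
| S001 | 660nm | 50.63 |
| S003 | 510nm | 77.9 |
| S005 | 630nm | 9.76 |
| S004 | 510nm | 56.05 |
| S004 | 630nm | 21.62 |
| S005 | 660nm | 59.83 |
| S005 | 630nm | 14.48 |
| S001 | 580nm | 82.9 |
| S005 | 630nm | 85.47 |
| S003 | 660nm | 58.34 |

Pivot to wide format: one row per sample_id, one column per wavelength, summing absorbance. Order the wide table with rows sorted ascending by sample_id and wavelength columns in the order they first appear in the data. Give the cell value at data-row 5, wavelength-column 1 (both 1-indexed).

109.71

With rows sorted ascending by sample_id, row 5 is sample_id=S005. wavelength columns in first-appearance order: 630nm, 580nm, 510nm, 660nm; column 1 is 630nm.
Long rows with sample_id=S005, wavelength=630nm: 9.76 + 14.48 + 85.47 = 109.71.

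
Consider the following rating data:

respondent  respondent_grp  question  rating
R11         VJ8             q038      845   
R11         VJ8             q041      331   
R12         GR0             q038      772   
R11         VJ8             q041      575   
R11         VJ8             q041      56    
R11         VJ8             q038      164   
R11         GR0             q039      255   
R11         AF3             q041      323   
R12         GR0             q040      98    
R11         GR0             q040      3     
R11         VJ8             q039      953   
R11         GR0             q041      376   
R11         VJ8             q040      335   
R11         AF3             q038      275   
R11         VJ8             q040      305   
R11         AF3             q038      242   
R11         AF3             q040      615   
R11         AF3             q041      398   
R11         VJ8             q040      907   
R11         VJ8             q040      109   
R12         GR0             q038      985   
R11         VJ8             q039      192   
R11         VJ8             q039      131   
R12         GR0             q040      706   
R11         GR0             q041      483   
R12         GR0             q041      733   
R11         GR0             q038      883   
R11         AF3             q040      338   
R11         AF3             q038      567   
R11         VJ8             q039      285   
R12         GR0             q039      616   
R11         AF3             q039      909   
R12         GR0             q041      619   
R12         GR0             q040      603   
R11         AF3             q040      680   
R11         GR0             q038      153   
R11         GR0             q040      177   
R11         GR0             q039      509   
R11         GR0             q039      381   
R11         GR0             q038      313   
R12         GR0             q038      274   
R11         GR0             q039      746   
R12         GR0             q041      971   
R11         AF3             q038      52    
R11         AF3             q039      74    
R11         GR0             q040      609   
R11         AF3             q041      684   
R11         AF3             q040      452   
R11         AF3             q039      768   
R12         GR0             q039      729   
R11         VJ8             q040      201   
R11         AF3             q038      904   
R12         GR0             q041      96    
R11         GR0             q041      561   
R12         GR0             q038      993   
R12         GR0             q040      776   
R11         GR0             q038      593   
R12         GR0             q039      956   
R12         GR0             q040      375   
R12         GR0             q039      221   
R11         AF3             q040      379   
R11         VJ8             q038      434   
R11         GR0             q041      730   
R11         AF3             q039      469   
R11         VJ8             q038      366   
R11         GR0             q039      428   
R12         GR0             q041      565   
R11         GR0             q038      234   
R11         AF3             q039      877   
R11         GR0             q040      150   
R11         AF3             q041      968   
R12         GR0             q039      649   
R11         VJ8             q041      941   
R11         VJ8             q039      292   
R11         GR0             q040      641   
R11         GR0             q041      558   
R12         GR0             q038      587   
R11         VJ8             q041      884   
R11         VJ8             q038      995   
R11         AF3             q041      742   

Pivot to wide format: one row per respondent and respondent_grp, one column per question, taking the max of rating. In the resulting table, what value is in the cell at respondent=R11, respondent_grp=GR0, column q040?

Rows with respondent=R11, respondent_grp=GR0 and question=q040: rating values are 3, 177, 609, 150, 641.
max(3, 177, 609, 150, 641) = 641.

641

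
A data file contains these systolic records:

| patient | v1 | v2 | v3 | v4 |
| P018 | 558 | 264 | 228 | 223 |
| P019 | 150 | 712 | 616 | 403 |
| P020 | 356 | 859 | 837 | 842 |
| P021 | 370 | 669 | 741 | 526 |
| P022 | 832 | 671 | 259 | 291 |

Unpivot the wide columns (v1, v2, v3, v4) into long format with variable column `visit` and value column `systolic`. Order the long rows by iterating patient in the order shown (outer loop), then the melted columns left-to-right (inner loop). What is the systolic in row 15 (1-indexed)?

741

20 rows total (5 × 4). Row 15: index ⌊(15-1)/4⌋ = 3 into patient → P021; (15-1) mod 4 = 2 into the melted columns → v3.
So row 15 is (P021, v3, 741); systolic = 741.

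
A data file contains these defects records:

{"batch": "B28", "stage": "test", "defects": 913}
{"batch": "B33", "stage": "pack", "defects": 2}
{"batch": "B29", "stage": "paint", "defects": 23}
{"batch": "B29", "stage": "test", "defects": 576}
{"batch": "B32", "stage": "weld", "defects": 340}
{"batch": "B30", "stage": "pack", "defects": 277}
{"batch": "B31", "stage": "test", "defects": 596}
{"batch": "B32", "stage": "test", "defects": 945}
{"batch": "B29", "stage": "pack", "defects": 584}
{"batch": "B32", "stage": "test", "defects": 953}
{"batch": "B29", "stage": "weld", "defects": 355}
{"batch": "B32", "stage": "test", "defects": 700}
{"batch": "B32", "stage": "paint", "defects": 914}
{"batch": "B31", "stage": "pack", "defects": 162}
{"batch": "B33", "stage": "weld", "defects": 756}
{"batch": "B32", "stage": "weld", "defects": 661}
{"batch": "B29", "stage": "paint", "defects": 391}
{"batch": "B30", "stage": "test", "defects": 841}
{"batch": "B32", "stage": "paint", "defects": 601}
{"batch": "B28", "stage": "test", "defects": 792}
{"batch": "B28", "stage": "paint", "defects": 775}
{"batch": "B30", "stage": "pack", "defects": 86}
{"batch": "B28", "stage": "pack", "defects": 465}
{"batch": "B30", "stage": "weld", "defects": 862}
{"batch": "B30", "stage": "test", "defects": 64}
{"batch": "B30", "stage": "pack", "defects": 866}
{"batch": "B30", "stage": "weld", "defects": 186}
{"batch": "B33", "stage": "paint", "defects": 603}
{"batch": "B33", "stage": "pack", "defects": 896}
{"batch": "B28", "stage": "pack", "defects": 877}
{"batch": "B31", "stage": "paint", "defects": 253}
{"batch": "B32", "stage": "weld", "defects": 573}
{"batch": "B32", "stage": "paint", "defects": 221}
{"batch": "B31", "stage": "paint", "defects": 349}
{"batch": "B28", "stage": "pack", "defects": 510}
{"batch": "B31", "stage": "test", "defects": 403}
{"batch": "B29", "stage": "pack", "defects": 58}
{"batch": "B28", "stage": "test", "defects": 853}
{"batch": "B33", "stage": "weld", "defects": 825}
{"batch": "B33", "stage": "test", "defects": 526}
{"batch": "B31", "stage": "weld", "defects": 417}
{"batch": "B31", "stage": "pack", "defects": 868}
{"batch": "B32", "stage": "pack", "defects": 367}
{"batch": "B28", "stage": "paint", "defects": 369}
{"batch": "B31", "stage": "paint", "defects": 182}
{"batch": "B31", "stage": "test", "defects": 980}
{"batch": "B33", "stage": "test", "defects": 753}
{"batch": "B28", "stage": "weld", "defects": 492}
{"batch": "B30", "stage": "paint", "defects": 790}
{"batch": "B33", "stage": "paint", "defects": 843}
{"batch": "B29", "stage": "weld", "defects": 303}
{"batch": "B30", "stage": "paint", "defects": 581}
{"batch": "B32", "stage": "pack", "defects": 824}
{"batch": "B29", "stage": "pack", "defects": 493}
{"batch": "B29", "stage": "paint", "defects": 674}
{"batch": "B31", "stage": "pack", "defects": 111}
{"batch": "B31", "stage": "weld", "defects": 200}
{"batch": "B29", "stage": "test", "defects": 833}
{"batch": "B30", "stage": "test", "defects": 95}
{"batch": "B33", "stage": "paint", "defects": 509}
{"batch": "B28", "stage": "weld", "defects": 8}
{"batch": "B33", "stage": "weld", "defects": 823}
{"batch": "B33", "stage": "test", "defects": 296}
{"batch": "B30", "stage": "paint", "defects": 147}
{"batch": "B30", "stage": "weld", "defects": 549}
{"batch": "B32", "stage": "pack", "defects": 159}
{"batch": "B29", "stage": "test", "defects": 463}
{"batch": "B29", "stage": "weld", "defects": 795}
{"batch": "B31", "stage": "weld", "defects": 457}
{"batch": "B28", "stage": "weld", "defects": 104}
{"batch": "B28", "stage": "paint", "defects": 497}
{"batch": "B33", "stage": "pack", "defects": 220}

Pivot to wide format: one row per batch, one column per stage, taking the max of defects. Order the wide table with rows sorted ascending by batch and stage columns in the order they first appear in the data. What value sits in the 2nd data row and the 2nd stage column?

584

With rows sorted ascending by batch, row 2 is batch=B29. stage columns in first-appearance order: test, pack, paint, weld; column 2 is pack.
Long rows with batch=B29, stage=pack: max(584, 58, 493) = 584.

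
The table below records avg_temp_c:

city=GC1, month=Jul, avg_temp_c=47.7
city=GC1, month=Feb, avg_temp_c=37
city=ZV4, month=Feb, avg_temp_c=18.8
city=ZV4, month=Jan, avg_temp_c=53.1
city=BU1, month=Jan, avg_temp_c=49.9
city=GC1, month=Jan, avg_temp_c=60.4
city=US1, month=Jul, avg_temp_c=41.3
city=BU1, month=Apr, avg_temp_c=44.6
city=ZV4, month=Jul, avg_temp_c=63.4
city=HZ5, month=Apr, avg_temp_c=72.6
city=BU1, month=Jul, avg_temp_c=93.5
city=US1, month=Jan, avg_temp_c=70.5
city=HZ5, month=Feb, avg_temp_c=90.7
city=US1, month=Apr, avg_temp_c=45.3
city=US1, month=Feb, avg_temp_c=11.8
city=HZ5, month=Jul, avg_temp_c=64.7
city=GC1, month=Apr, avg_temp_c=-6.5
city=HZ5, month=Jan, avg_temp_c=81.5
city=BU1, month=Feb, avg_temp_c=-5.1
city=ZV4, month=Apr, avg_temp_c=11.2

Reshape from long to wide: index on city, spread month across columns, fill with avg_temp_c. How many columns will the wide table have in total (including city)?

5

1 column for city plus 4 distinct month values → 5 columns.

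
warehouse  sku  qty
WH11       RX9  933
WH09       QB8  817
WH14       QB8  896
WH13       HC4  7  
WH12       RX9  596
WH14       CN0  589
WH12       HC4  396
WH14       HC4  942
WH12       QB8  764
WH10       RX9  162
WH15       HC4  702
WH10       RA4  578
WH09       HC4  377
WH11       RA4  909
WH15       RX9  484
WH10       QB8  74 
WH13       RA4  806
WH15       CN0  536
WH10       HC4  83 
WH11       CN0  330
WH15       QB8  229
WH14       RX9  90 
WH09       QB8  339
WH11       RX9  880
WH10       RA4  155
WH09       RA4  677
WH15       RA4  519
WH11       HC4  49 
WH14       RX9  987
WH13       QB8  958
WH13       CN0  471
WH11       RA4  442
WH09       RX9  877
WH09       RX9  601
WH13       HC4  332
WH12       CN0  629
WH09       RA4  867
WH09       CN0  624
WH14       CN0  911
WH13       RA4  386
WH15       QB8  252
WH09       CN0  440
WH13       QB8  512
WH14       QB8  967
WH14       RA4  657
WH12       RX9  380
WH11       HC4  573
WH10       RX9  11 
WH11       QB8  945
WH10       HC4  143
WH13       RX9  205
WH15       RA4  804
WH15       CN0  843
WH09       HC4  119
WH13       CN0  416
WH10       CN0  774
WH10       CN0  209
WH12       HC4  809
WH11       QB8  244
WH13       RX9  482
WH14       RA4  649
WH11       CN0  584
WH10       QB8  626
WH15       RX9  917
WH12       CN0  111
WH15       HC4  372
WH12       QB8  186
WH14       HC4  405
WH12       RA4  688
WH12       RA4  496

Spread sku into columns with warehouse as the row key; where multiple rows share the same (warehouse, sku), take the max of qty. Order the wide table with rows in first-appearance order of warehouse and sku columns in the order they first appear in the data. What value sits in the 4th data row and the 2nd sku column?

958

With rows in first-appearance order of warehouse, row 4 is warehouse=WH13. sku columns in first-appearance order: RX9, QB8, HC4, CN0, RA4; column 2 is QB8.
Long rows with warehouse=WH13, sku=QB8: max(958, 512) = 958.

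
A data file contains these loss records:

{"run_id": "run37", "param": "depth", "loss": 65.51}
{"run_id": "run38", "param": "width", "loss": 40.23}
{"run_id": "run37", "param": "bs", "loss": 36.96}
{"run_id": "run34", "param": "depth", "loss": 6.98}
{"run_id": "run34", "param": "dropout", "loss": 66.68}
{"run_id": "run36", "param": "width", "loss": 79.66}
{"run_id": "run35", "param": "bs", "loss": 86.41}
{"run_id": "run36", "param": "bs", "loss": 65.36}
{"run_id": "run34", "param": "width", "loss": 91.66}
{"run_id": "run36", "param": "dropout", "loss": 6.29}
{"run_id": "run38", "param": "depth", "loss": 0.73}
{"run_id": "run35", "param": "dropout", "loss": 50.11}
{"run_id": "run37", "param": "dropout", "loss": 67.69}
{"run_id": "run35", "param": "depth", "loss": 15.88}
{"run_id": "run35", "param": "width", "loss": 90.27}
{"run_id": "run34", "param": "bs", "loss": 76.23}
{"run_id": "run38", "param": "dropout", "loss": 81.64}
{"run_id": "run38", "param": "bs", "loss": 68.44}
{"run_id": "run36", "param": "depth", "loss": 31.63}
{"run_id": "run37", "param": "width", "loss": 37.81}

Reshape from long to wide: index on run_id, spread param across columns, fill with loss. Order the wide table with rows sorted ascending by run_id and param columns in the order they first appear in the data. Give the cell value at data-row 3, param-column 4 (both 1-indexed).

With rows sorted ascending by run_id, row 3 is run_id=run36. param columns in first-appearance order: depth, width, bs, dropout; column 4 is dropout.
Long rows with run_id=run36, param=dropout: loss = 6.29.

6.29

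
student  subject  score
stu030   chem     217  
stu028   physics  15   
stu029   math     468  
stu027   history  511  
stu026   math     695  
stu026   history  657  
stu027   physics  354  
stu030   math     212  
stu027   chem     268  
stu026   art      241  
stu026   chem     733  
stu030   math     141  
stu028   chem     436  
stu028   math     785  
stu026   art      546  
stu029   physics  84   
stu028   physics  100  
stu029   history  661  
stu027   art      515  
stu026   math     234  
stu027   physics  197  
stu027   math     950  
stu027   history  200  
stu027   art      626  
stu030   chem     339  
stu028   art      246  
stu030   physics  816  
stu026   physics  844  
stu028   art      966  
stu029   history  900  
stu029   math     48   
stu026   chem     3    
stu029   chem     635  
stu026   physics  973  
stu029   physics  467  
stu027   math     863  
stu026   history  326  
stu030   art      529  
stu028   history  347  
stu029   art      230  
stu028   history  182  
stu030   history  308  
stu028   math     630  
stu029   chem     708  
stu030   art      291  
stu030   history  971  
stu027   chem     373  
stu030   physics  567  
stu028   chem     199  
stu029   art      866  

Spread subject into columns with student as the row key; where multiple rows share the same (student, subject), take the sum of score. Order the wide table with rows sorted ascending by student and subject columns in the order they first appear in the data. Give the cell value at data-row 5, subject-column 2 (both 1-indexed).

1383

With rows sorted ascending by student, row 5 is student=stu030. subject columns in first-appearance order: chem, physics, math, history, art; column 2 is physics.
Long rows with student=stu030, subject=physics: 816 + 567 = 1383.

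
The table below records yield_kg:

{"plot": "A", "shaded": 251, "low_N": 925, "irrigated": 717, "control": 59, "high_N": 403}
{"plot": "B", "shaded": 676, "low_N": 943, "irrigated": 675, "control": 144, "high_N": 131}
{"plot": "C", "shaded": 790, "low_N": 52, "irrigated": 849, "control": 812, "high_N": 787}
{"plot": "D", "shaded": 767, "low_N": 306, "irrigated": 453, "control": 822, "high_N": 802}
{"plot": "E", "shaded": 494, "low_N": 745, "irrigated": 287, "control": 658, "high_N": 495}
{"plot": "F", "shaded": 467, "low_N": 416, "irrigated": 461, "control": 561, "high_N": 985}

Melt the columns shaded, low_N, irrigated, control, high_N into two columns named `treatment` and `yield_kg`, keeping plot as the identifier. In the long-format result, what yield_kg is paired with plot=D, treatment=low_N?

306

Unpivoting turns each (plot, wide-column) pair into one long row.
The wide cell at row D, column low_N holds 306, so the long row (D, low_N) has yield_kg=306.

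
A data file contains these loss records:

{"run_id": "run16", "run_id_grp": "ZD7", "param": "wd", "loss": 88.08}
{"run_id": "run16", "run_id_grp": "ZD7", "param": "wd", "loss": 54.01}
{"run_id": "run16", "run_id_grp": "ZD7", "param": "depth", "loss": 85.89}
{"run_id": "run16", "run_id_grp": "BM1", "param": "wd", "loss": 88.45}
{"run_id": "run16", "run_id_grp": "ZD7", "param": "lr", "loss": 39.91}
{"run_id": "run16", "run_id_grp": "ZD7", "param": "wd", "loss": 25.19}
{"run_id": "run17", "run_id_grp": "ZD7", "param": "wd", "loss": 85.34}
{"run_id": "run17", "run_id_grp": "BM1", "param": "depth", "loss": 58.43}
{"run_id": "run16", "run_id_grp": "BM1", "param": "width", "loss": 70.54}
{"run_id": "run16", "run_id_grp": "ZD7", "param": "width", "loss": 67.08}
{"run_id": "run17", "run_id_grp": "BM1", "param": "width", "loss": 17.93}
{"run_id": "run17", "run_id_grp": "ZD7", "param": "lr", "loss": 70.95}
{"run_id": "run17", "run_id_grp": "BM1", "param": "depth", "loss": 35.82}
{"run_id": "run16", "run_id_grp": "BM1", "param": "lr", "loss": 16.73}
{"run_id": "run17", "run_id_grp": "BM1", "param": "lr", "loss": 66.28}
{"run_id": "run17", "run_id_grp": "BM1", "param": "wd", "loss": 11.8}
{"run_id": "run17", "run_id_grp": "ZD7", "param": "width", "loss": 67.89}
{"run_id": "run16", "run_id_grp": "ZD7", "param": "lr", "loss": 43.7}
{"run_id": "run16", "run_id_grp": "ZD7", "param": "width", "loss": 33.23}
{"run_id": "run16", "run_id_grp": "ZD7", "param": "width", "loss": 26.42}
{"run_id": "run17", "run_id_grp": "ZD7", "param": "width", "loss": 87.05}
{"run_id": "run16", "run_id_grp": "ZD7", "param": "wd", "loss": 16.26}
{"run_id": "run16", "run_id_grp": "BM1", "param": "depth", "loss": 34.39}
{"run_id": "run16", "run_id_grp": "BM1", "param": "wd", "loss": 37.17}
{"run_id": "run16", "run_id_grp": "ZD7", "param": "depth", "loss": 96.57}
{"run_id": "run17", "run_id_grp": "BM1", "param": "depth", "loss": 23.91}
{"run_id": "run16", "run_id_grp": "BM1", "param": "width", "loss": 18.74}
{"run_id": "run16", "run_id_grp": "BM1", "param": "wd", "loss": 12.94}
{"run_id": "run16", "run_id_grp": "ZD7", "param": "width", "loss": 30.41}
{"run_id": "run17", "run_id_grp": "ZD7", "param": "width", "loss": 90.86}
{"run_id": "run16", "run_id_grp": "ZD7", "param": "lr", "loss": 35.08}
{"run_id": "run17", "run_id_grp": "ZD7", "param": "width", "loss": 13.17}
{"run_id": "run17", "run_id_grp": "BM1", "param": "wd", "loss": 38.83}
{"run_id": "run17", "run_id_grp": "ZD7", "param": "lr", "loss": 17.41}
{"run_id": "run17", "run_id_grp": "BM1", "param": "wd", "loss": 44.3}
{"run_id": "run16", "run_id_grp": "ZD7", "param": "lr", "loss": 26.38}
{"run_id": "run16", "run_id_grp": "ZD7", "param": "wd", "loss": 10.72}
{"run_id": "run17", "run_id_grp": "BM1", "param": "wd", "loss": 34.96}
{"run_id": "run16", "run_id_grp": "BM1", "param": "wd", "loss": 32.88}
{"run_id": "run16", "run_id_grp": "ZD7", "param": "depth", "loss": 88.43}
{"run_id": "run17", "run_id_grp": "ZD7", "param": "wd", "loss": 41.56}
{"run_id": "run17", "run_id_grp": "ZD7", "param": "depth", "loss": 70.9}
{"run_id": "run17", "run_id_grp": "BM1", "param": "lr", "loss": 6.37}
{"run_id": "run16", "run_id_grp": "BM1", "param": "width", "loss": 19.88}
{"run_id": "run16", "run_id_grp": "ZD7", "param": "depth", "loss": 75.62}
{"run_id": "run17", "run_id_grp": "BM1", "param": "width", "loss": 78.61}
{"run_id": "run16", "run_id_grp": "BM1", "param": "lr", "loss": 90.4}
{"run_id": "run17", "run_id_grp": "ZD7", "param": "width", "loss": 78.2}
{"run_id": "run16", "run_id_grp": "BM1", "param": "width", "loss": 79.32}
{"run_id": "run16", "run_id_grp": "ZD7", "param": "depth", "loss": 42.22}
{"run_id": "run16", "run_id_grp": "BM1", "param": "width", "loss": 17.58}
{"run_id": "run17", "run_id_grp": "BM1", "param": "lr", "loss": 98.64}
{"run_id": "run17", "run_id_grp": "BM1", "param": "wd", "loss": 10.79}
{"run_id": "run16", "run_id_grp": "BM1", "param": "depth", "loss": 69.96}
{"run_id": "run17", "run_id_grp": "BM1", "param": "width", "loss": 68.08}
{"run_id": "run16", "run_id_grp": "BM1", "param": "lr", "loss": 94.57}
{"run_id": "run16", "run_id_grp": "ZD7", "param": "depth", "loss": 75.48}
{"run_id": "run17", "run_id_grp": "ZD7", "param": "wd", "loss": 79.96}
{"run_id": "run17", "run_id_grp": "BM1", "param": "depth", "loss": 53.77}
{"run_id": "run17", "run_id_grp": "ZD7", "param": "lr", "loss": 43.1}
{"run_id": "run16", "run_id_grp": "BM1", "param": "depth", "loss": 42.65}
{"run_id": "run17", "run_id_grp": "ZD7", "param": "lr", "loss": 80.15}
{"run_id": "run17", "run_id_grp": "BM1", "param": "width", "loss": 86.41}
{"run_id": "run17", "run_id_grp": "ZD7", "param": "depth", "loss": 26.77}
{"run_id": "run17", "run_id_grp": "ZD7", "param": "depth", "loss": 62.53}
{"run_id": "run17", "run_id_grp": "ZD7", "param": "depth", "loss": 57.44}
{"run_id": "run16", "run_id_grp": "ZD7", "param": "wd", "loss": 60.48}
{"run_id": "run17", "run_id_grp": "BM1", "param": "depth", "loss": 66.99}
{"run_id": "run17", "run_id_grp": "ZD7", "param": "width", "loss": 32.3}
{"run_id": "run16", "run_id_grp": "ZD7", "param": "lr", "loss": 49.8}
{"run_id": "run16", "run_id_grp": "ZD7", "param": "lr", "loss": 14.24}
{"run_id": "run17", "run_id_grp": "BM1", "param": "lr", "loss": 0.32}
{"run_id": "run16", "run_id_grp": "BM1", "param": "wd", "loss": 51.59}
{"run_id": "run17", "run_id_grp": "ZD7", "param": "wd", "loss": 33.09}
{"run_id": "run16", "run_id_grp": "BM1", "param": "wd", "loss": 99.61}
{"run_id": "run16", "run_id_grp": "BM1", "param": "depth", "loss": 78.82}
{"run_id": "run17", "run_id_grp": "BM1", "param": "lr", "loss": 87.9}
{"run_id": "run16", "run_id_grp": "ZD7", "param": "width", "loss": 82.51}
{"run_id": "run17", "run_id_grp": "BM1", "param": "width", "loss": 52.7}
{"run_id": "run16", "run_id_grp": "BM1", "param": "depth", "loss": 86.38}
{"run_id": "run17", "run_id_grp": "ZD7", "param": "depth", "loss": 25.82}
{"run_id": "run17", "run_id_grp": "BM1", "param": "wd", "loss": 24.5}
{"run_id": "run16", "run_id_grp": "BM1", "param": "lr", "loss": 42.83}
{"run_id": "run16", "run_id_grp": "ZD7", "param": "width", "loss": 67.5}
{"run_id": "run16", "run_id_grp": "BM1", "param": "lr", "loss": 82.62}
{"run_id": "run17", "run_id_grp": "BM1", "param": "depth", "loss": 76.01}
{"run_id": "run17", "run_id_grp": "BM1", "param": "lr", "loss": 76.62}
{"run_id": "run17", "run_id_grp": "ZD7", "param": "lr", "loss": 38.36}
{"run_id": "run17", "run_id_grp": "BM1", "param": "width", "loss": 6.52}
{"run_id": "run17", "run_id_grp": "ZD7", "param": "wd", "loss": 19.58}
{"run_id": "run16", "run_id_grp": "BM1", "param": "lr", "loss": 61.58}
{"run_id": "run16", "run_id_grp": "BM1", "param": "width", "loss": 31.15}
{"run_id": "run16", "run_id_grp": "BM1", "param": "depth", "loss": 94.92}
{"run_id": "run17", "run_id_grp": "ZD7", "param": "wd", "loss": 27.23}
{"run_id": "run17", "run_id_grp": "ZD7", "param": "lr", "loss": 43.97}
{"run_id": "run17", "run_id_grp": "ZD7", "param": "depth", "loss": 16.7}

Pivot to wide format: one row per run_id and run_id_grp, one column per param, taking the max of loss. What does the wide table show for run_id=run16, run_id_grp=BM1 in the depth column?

Rows with run_id=run16, run_id_grp=BM1 and param=depth: loss values are 34.39, 69.96, 42.65, 78.82, 86.38, 94.92.
max(34.39, 69.96, 42.65, 78.82, 86.38, 94.92) = 94.92.

94.92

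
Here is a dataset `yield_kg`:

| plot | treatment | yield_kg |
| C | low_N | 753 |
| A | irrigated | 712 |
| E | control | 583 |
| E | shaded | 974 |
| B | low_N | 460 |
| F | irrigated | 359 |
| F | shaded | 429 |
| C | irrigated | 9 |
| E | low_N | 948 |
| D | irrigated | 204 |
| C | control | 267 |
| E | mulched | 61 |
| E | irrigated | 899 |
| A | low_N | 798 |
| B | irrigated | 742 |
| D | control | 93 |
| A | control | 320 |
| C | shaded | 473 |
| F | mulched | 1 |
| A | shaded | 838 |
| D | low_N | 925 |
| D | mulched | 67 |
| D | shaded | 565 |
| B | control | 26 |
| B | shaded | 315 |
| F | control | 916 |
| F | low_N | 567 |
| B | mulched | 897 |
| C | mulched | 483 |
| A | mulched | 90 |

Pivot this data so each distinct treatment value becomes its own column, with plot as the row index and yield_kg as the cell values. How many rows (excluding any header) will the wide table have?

6

6 distinct plot values → 6 rows.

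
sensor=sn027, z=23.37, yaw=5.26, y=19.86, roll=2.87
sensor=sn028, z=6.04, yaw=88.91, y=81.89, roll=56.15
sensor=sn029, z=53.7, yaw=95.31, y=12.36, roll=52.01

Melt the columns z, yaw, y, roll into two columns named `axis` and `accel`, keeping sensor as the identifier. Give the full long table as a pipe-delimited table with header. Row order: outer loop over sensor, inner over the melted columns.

Each (sensor, column) pair becomes one row: 3 × 4 = 12 rows.
For example, (sn027, z) → accel=23.37.

| sensor | axis | accel |
| sn027 | z | 23.37 |
| sn027 | yaw | 5.26 |
| sn027 | y | 19.86 |
| sn027 | roll | 2.87 |
| sn028 | z | 6.04 |
| sn028 | yaw | 88.91 |
| sn028 | y | 81.89 |
| sn028 | roll | 56.15 |
| sn029 | z | 53.7 |
| sn029 | yaw | 95.31 |
| sn029 | y | 12.36 |
| sn029 | roll | 52.01 |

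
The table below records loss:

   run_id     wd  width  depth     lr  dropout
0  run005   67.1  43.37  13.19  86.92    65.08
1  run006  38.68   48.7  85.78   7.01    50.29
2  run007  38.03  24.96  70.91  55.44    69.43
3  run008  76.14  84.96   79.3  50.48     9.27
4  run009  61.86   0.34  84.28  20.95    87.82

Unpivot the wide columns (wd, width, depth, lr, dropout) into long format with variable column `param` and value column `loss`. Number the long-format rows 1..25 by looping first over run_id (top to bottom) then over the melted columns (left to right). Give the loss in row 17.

84.96

25 rows total (5 × 5). Row 17: index ⌊(17-1)/5⌋ = 3 into run_id → run008; (17-1) mod 5 = 1 into the melted columns → width.
So row 17 is (run008, width, 84.96); loss = 84.96.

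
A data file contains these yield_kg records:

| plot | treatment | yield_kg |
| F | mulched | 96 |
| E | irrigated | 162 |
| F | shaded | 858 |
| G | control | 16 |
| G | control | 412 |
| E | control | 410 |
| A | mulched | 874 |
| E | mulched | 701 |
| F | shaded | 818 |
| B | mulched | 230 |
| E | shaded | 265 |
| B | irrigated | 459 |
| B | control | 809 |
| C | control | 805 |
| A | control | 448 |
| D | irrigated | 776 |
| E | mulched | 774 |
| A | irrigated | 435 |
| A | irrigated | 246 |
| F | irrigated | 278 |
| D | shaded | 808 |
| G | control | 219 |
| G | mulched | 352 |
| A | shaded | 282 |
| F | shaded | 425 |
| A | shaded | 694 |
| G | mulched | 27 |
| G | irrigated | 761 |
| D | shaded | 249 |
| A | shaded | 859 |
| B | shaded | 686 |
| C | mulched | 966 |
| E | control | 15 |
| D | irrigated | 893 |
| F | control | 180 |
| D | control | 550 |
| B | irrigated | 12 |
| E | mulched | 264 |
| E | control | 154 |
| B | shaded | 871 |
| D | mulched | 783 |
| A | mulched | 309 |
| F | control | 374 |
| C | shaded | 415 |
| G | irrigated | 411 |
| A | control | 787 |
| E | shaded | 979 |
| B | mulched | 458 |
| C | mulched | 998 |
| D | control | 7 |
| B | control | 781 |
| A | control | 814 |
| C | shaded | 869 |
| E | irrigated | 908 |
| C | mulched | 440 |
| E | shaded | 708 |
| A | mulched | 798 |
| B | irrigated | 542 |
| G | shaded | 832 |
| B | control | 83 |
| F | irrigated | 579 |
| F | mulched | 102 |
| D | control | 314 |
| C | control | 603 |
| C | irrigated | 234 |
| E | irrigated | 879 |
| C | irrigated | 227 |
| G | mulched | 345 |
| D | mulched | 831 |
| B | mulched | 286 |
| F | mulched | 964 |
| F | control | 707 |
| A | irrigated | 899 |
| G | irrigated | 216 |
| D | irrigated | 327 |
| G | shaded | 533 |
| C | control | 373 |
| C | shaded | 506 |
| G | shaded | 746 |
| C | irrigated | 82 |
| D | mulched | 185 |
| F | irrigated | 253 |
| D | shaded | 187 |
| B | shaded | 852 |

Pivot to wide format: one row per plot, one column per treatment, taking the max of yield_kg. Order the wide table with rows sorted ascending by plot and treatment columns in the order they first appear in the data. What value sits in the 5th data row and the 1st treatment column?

With rows sorted ascending by plot, row 5 is plot=E. treatment columns in first-appearance order: mulched, irrigated, shaded, control; column 1 is mulched.
Long rows with plot=E, treatment=mulched: max(701, 774, 264) = 774.

774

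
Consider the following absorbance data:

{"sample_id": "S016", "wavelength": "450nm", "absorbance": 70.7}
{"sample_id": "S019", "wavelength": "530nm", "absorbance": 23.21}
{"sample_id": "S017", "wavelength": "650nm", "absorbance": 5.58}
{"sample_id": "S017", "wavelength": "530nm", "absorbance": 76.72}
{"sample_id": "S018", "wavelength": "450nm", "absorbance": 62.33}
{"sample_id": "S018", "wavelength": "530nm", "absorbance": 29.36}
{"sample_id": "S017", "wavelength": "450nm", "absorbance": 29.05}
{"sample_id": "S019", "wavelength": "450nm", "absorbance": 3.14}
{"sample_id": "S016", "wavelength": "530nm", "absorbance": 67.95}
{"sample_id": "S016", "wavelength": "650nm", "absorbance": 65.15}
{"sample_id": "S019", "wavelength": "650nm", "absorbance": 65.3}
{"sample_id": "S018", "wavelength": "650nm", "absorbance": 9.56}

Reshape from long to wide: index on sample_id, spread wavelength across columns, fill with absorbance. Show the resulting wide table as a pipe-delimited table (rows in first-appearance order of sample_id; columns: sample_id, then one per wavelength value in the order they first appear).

| sample_id | 450nm | 530nm | 650nm |
| S016 | 70.7 | 67.95 | 65.15 |
| S019 | 3.14 | 23.21 | 65.3 |
| S017 | 29.05 | 76.72 | 5.58 |
| S018 | 62.33 | 29.36 | 9.56 |

Columns: sample_id plus the 3 distinct wavelength values (450nm, 530nm, 650nm).
For example, row S016 column 450nm takes absorbance=70.7 from the long row (S016, 450nm).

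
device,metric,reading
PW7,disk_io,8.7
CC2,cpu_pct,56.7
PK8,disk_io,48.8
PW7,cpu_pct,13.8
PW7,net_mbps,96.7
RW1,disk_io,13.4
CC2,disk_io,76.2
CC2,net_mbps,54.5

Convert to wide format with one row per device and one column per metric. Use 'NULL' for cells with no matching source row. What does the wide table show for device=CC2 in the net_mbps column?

The long row with device=CC2, metric=net_mbps has reading=54.5.

54.5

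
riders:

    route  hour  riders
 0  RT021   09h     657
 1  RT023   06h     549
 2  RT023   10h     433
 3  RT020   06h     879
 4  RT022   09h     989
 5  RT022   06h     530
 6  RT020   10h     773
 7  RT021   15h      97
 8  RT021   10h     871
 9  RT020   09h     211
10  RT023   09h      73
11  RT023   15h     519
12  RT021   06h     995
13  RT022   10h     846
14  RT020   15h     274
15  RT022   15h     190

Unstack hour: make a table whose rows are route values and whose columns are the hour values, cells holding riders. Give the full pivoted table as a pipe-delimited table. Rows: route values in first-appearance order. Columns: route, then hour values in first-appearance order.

| route | 09h | 06h | 10h | 15h |
| RT021 | 657 | 995 | 871 | 97 |
| RT023 | 73 | 549 | 433 | 519 |
| RT020 | 211 | 879 | 773 | 274 |
| RT022 | 989 | 530 | 846 | 190 |

Columns: route plus the 4 distinct hour values (09h, 06h, 10h, 15h).
For example, row RT021 column 09h takes riders=657 from the long row (RT021, 09h).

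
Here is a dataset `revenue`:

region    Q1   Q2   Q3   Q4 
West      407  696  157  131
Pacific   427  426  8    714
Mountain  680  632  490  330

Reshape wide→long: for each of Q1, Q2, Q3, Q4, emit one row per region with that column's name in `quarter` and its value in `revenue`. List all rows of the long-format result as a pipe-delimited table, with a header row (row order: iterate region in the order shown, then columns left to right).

| region | quarter | revenue |
| West | Q1 | 407 |
| West | Q2 | 696 |
| West | Q3 | 157 |
| West | Q4 | 131 |
| Pacific | Q1 | 427 |
| Pacific | Q2 | 426 |
| Pacific | Q3 | 8 |
| Pacific | Q4 | 714 |
| Mountain | Q1 | 680 |
| Mountain | Q2 | 632 |
| Mountain | Q3 | 490 |
| Mountain | Q4 | 330 |

Each (region, column) pair becomes one row: 3 × 4 = 12 rows.
For example, (West, Q1) → revenue=407.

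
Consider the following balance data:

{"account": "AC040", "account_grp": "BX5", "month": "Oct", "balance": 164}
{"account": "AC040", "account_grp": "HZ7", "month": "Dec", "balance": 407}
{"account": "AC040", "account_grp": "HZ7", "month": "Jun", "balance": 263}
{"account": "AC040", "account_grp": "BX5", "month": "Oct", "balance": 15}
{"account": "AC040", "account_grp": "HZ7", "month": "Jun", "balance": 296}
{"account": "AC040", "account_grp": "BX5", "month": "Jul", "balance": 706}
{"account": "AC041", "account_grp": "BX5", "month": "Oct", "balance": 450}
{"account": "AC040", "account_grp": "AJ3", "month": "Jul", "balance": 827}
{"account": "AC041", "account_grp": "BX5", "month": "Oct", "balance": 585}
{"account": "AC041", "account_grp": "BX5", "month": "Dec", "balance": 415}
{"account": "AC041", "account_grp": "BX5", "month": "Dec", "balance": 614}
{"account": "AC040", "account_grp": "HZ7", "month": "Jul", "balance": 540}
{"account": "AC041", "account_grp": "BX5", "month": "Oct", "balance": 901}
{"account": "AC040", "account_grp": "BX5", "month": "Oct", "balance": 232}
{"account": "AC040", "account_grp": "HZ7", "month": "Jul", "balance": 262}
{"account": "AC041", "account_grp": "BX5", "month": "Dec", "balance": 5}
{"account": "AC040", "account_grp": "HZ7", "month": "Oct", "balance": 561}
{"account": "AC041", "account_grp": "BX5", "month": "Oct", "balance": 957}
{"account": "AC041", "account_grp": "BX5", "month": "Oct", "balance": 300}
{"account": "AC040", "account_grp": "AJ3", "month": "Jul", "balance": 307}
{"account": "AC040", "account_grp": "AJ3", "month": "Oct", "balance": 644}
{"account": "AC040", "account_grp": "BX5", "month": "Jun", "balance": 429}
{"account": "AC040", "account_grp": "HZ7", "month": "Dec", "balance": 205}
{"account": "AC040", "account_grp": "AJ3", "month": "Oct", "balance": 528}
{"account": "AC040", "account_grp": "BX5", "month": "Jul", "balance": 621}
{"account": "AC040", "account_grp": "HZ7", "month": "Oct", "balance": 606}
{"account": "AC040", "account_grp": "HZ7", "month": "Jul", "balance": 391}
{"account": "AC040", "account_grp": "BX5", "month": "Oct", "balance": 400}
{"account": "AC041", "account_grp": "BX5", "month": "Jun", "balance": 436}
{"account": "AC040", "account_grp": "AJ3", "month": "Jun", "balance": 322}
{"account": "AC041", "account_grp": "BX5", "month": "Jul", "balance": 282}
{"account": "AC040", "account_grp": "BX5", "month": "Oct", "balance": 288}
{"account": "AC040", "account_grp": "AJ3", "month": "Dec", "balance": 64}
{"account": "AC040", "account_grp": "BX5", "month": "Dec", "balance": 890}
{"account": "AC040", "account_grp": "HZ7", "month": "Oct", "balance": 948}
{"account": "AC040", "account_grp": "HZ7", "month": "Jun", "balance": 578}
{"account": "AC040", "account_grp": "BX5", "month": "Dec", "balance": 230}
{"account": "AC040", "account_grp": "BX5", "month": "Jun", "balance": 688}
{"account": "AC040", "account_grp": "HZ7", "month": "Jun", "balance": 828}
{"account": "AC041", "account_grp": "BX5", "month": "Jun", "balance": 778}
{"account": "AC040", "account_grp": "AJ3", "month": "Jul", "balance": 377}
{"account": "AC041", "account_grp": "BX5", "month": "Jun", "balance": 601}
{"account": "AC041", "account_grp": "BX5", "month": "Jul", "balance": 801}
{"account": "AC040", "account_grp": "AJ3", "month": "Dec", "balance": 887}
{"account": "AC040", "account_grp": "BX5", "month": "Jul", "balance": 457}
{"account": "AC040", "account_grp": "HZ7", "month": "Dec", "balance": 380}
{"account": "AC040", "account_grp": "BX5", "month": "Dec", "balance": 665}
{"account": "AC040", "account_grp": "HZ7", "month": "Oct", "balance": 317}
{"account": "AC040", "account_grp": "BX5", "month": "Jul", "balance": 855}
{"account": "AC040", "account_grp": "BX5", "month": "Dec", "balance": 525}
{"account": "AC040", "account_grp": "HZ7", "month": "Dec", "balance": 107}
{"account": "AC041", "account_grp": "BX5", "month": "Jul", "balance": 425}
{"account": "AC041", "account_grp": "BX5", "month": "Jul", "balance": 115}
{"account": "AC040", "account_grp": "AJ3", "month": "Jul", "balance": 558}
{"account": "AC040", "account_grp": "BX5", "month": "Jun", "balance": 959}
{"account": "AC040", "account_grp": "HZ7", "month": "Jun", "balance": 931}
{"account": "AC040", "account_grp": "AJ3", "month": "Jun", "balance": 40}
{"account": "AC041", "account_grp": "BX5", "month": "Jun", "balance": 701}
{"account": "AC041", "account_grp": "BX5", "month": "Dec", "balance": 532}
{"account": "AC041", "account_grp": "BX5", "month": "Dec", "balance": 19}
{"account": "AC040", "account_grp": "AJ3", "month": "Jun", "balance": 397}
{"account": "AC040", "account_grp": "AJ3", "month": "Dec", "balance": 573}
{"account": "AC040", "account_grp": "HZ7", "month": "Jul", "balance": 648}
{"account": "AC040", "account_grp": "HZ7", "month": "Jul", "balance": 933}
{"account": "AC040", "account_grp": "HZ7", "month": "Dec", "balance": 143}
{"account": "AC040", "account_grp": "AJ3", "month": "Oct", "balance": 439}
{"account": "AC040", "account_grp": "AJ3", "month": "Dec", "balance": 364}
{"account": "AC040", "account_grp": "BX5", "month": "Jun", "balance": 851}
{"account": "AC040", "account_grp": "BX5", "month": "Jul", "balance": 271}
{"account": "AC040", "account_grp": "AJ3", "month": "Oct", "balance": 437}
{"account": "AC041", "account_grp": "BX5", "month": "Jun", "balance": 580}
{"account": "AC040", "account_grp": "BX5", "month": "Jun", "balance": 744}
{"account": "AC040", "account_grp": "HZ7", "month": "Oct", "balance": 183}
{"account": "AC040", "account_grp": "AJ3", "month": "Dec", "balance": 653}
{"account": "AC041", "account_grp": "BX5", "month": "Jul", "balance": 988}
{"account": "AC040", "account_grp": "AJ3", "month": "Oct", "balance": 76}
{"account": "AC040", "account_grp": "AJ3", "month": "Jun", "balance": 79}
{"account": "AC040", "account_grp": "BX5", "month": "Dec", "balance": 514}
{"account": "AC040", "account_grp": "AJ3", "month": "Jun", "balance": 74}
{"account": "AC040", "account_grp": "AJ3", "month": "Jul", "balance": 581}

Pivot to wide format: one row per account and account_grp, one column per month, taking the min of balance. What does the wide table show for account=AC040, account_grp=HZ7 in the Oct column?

183

Rows with account=AC040, account_grp=HZ7 and month=Oct: balance values are 561, 606, 948, 317, 183.
min(561, 606, 948, 317, 183) = 183.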